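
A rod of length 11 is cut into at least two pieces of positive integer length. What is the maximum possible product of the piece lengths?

Fill g[k] for k=2..11: at each k try every first piece i and multiply by the better of (k−i) uncut or g[k−i].
g[2] = 1×max(1,0) = 1×1 = 1
g[3] = 1×max(2,1) = 1×2 = 2
g[4] = 2×max(2,1) = 2×2 = 4
g[5] = 2×max(3,2) = 2×3 = 6
g[6] = 3×max(3,2) = 3×3 = 9
g[7] = 2×max(5,6) = 2×6 = 12
g[8] = 2×max(6,9) = 2×9 = 18
g[9] = 3×max(6,9) = 3×9 = 27
g[10] = 2×max(8,18) = 2×18 = 36
g[11] = 2×max(9,27) = 2×27 = 54
One optimal split: 3 + 3 + 3 + 2; product 3×3×3×2 = 54.

54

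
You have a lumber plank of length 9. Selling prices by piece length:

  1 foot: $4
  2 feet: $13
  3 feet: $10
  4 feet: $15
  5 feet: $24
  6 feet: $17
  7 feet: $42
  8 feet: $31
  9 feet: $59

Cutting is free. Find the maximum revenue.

Let R[k] be the best obtainable value from length k. For each k, try every first piece i and keep the best of price[i] + R[k−i].
R[1] = 4
R[2] = 13
R[3] = 17  (first piece 1, then R[2]=13)
R[4] = 26  (first piece 2, then R[2]=13)
R[5] = 30  (first piece 1, then R[4]=26)
R[6] = 39  (first piece 2, then R[4]=26)
R[7] = 43  (first piece 1, then R[6]=39)
R[8] = 52  (first piece 2, then R[6]=39)
R[9] = 59
Best is to sell the whole 9-foot piece uncut for $59.

59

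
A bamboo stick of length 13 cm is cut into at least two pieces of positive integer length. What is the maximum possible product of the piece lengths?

108

Fill f[k] for k=2..13: at each k try every first piece i and multiply by the better of (k−i) uncut or f[k−i].
Small cases: f[2]=1, f[3]=2, f[4]=4, f[5]=6, f[6]=9.
f[7] = max(1*9, 2*6, 3*4, 4*3, 5*2, 6*1) = 12
f[8] = max(1*12, 2*9, 3*6, …, 6*2, 7*1) = 18
f[9] = max(1*18, 2*12, 3*9, …, 7*2, 8*1) = 27
f[10] = max(1*27, 2*18, 3*12, …, 8*2, 9*1) = 36
f[11] = max(1*36, 2*27, 3*18, …, 9*2, 10*1) = 54
f[12] = max(1*54, 2*36, 3*27, …, 10*2, 11*1) = 81
f[13] = max(1*81, 2*54, 3*36, …, 11*2, 12*1) = 108
One optimal split: 3 + 3 + 3 + 2 + 2; product 3*3*3*2*2 = 108.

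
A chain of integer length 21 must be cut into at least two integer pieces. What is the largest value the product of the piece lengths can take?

Let m[k] be the best product for length k (with at least one cut). For each first piece i, the rest contributes max(k−i, m[k−i]).
m[2] = 1*max(1,0) = 1*1 = 1
m[3] = max(1*2, 2*1) = 2
m[4] = max(1*3, 2*2, 3*1) = 4
m[5] = max(1*4, 2*3, 3*2, 4*1) = 6
m[6] = max(1*6, 2*4, 3*3, 4*2, 5*1) = 9
m[7] = max(1*9, 2*6, 3*4, 4*3, 5*2, 6*1) = 12
m[8] = max(1*12, 2*9, 3*6, …, 6*2, 7*1) = 18
m[9] = max(1*18, 2*12, 3*9, …, 7*2, 8*1) = 27
m[10] = max(1*27, 2*18, 3*12, …, 8*2, 9*1) = 36
m[11] = max(1*36, 2*27, 3*18, …, 9*2, 10*1) = 54
m[12] = max(1*54, 2*36, 3*27, …, 10*2, 11*1) = 81
m[13] = max(1*81, 2*54, 3*36, …, 11*2, 12*1) = 108
m[14] = max(1*108, 2*81, 3*54, …, 12*2, 13*1) = 162
m[15] = max(1*162, 2*108, 3*81, …, 13*2, 14*1) = 243
m[16] = max(1*243, 2*162, 3*108, …, 14*2, 15*1) = 324
m[17] = max(1*324, 2*243, 3*162, …, 15*2, 16*1) = 486
m[18] = max(1*486, 2*324, 3*243, …, 16*2, 17*1) = 729
m[19] = max(1*729, 2*486, 3*324, …, 17*2, 18*1) = 972
m[20] = max(1*972, 2*729, 3*486, …, 18*2, 19*1) = 1458
m[21] = max(1*1458, 2*972, 3*729, …, 19*2, 20*1) = 2187
One optimal split: 3 + 3 + 3 + 3 + 3 + 3 + 3; product 3*3*3*3*3*3*3 = 2187.

2187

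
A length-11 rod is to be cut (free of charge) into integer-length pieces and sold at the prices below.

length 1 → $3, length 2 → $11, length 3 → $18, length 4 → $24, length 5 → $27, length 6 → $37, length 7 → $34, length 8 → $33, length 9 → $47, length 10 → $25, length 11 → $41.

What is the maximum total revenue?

Consider every possible first cut. best[k] is the best of p[i]+best[k−i] over all sellable i≤k.
best[1] = 3
best[2] = max(3+3, 11+0) = 11
best[3] = max(3+11, 11+3, 18+0) = 18
best[4] = max(3+18, 11+11, 18+3, 24+0) = 24
best[5] = max(3+24, 11+18, 18+11, 24+3, 27+0) = 29
best[6] = max(3+29, 11+24, 18+18, 24+11, 27+3, 37+0) = 37
best[7] = max(3+37, 11+29, 18+24, …, 37+3, 34+0) = 42
best[8] = max(3+42, 11+37, 18+29, …, 34+3, 33+0) = 48
best[9] = max(3+48, 11+42, 18+37, …, 33+3, 47+0) = 55
best[10] = max(3+55, 11+48, 18+42, …, 47+3, 25+0) = 61
best[11] = max(3+61, 11+55, 18+48, …, 25+3, 41+0) = 66
One optimal cutting: 6 + 3 + 2 → $37 + $18 + $11 = $66.

66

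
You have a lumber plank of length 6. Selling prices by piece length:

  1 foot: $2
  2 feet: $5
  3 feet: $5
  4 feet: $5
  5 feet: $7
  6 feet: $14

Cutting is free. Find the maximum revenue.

Consider every possible first cut. r[k] is the best of p[i]+r[k−i] over all sellable i≤k.
r[1] = 2
r[2] = 5
r[3] = 7  (first piece 1, then r[2]=5)
r[4] = 10  (first piece 2, then r[2]=5)
r[5] = 12  (first piece 1, then r[4]=10)
r[6] = 15  (first piece 2, then r[4]=10)
One optimal cutting: 2 + 2 + 2 → $5 + $5 + $5 = $15.

15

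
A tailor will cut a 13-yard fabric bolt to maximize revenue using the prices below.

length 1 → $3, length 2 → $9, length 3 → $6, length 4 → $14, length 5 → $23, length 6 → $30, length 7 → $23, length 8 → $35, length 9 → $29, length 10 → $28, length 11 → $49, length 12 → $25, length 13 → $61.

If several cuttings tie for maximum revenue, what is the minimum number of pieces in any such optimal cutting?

3

Let r[k] be the best obtainable value from length k. For each k, try every first piece i and keep the best of price[i] + r[k−i].
r[1] = 3
r[2] = 9
r[3] = 12  (first piece 1, then r[2]=9)
r[4] = 18  (first piece 2, then r[2]=9)
r[5] = 23
r[6] = 30
r[7] = 33  (first piece 1, then r[6]=30)
r[8] = 39  (first piece 2, then r[6]=30)
r[9] = 42  (first piece 1, then r[8]=39)
r[10] = 48  (first piece 2, then r[8]=39)
r[11] = 53  (first piece 5, then r[6]=30)
r[12] = 60  (first piece 6, then r[6]=30)
r[13] = 63  (first piece 1, then r[12]=60)
Maximum revenue is $63.
Now minimize piece count subject to staying optimal: for each k, pieces[k] = 1 + min over i with p[i]+r[k−i]=r[k] of pieces[k−i].
pieces[10] = 3
pieces[11] = 2
pieces[12] = 2
pieces[13] = 3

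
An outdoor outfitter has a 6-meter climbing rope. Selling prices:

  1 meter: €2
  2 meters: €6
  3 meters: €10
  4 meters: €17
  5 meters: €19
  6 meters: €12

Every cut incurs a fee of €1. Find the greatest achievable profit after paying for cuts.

22

Consider every possible first cut. net[k] is the best of p[i]+net[k−i] over all sellable i≤k, charging 1 whenever i<k.
net[1] = 2
net[2] = max(2+2-1, 6+0) = 6
net[3] = max(2+6-1, 6+2-1, 10+0) = 10
net[4] = max(2+10-1, 6+6-1, 10+2-1, 17+0) = 17
net[5] = max(2+17-1, 6+10-1, 10+6-1, 17+2-1, 19+0) = 19
net[6] = max(2+19-1, 6+17-1, 10+10-1, 17+6-1, 19+2-1, 12+0) = 22
One optimal plan: pieces 4 + 2 (1 cut) → €23 − €1 = €22.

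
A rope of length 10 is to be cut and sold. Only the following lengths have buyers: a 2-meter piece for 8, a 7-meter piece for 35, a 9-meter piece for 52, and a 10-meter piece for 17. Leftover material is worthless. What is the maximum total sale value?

52

Let best[k] be the best obtainable value from length k. For each k, try every first piece i and keep the best of price[i] + best[k−i].
best[1] = 0
best[2] = 8
best[3] = 8
best[4] = 16  (first piece 2, then best[2]=8)
best[5] = 16
best[6] = 24  (first piece 2, then best[4]=16)
best[7] = max(8+16, 35+0) = 35
best[8] = max(8+24, 35+0) = 35
best[9] = max(8+35, 35+8, 52+0) = 52
best[10] = max(8+35, 35+8, 52+0, 17+0) = 52
One optimal cutting: pieces 9 with 1 meter of scrap → 52.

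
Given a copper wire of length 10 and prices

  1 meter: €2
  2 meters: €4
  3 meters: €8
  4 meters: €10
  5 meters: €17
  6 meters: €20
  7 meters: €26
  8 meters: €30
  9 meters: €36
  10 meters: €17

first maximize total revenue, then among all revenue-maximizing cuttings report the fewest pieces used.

Consider every possible first cut. r[k] is the best of p[i]+r[k−i] over all sellable i≤k.
r[1] = 2
r[2] = max(2+2, 4+0) = 4
r[3] = max(2+4, 4+2, 8+0) = 8
r[4] = max(2+8, 4+4, 8+2, 10+0) = 10
r[5] = max(2+10, 4+8, 8+4, 10+2, 17+0) = 17
r[6] = max(2+17, 4+10, 8+8, 10+4, 17+2, 20+0) = 20
r[7] = max(2+20, 4+17, 8+10, …, 20+2, 26+0) = 26
r[8] = max(2+26, 4+20, 8+17, …, 26+2, 30+0) = 30
r[9] = max(2+30, 4+26, 8+20, …, 30+2, 36+0) = 36
r[10] = max(2+36, 4+30, 8+26, …, 36+2, 17+0) = 38
Maximum revenue is €38.
Now minimize piece count subject to staying optimal: for each k, pieces[k] = 1 + min over i with p[i]+r[k−i]=r[k] of pieces[k−i].
pieces[7] = 1
pieces[8] = 1
pieces[9] = 1
pieces[10] = 2

2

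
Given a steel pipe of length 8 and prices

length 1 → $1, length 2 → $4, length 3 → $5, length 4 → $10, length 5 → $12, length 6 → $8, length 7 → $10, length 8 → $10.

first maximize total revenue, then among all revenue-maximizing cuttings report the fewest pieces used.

Build r[k] bottom-up: r[k] = max over allowed piece i of (p[i] + r[k−i]).
r[1] = 1
r[2] = max(1+1, 4+0) = 4
r[3] = max(1+4, 4+1, 5+0) = 5
r[4] = max(1+5, 4+4, 5+1, 10+0) = 10
r[5] = max(1+10, 4+5, 5+4, 10+1, 12+0) = 12
r[6] = max(1+12, 4+10, 5+5, 10+4, 12+1, 8+0) = 14
r[7] = max(1+14, 4+12, 5+10, …, 8+1, 10+0) = 16
r[8] = max(1+16, 4+14, 5+12, …, 10+1, 10+0) = 20
Maximum revenue is $20.
Now minimize piece count subject to staying optimal: for each k, pieces[k] = 1 + min over i with p[i]+r[k−i]=r[k] of pieces[k−i].
pieces[5] = 1
pieces[6] = 2
pieces[7] = 2
pieces[8] = 2

2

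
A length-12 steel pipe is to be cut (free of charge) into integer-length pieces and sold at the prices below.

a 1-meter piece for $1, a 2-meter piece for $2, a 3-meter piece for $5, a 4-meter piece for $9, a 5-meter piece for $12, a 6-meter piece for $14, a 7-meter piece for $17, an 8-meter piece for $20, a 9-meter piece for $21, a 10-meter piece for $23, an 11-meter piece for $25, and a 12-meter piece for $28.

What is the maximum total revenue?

Build best[k] bottom-up: best[k] = max over allowed piece i of (p[i] + best[k−i]).
best[1] = 1
best[2] = 2  (first piece 1, then best[1]=1)
best[3] = 5
best[4] = 9
best[5] = 12
best[6] = 14
best[7] = 17
best[8] = 20
best[9] = 21  (first piece 1, then best[8]=20)
best[10] = 24  (first piece 5, then best[5]=12)
best[11] = 26  (first piece 4, then best[7]=17)
best[12] = 29  (first piece 4, then best[8]=20)
One optimal cutting: 8 + 4 → $20 + $9 = $29.

29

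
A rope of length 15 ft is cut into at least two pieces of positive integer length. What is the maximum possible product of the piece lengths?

243

Fill P[k] for k=2..15: at each k try every first piece i and multiply by the better of (k−i) uncut or P[k−i].
P[2] = 1×max(1,0) = 1×1 = 1
P[3] = 1×max(2,1) = 1×2 = 2
P[4] = 2×max(2,1) = 2×2 = 4
P[5] = 2×max(3,2) = 2×3 = 6
P[6] = 3×max(3,2) = 3×3 = 9
P[7] = 2×max(5,6) = 2×6 = 12
P[8] = 2×max(6,9) = 2×9 = 18
P[9] = 3×max(6,9) = 3×9 = 27
P[10] = 2×max(8,18) = 2×18 = 36
P[11] = 2×max(9,27) = 2×27 = 54
P[12] = 3×max(9,27) = 3×27 = 81
P[13] = 2×max(11,54) = 2×54 = 108
P[14] = 2×max(12,81) = 2×81 = 162
P[15] = 3×max(12,81) = 3×81 = 243
One optimal split: 3 + 3 + 3 + 3 + 3; product 3×3×3×3×3 = 243.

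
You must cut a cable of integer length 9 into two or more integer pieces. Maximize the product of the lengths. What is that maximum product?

Let g[k] be the best product for length k (with at least one cut). For each first piece i, the rest contributes max(k−i, g[k−i]).
g[2] = 1×max(1,0) = 1×1 = 1
g[3] = max(1×2, 2×1) = 2
g[4] = max(1×3, 2×2, 3×1) = 4
g[5] = max(1×4, 2×3, 3×2, 4×1) = 6
g[6] = max(1×6, 2×4, 3×3, 4×2, 5×1) = 9
g[7] = max(1×9, 2×6, 3×4, 4×3, 5×2, 6×1) = 12
g[8] = max(1×12, 2×9, 3×6, …, 6×2, 7×1) = 18
g[9] = max(1×18, 2×12, 3×9, …, 7×2, 8×1) = 27
One optimal split: 3 + 3 + 3; product 3×3×3 = 27.

27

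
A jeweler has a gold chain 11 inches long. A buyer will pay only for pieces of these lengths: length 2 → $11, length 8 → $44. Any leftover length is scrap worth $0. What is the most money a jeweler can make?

55

Build f[k] bottom-up: f[k] = max over allowed piece i of (p[i] + f[k−i]).
f[1] = 0
f[2] = 11
f[3] = 11
f[4] = 22  (first piece 2, then f[2]=11)
f[5] = 22
f[6] = 33  (first piece 2, then f[4]=22)
f[7] = 33
f[8] = max(11+33, 44+0) = 44
f[9] = max(11+33, 44+0) = 44
f[10] = max(11+44, 44+11) = 55
f[11] = max(11+44, 44+11) = 55
One optimal cutting: pieces 2 + 2 + 2 + 2 + 2 with 1 inch of scrap → $55.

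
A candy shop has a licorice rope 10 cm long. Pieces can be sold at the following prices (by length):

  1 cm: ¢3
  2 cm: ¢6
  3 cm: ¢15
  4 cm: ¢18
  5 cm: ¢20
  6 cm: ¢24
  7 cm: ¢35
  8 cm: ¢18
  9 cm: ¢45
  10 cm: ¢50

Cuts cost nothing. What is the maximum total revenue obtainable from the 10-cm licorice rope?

Build R[k] bottom-up: R[k] = max over allowed piece i of (p[i] + R[k−i]).
R[1] = 3
R[2] = max(3+3, 6+0) = 6
R[3] = max(3+6, 6+3, 15+0) = 15
R[4] = max(3+15, 6+6, 15+3, 18+0) = 18
R[5] = max(3+18, 6+15, 15+6, 18+3, 20+0) = 21
R[6] = max(3+21, 6+18, 15+15, 18+6, 20+3, 24+0) = 30
R[7] = max(3+30, 6+21, 15+18, …, 24+3, 35+0) = 35
R[8] = max(3+35, 6+30, 15+21, …, 35+3, 18+0) = 38
R[9] = max(3+38, 6+35, 15+30, …, 18+3, 45+0) = 45
R[10] = max(3+45, 6+38, 15+35, …, 45+3, 50+0) = 50
One optimal cutting: 7 + 3 → ¢35 + ¢15 = ¢50.

50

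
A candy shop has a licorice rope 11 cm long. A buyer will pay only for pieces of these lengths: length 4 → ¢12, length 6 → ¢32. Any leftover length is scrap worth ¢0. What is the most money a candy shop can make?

44

Build r[k] bottom-up: r[k] = max over allowed piece i of (p[i] + r[k−i]).
r[1] = 0
r[2] = 0
r[3] = 0
r[4] = 12
r[5] = 12
r[6] = 32
r[7] = 32
r[8] = 32
r[9] = 32
r[10] = 44  (first piece 4, then r[6]=32)
r[11] = 44
One optimal cutting: pieces 6 + 4 with 1 cm of scrap → ¢44.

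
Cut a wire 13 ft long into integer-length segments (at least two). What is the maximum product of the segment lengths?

108

Fill f[k] for k=2..13: at each k try every first piece i and multiply by the better of (k−i) uncut or f[k−i].
f[2] = 1·max(1,0) = 1·1 = 1
f[3] = max(1·2, 2·1) = 2
f[4] = max(1·3, 2·2, 3·1) = 4
f[5] = max(1·4, 2·3, 3·2, 4·1) = 6
f[6] = max(1·6, 2·4, 3·3, 4·2, 5·1) = 9
f[7] = max(1·9, 2·6, 3·4, 4·3, 5·2, 6·1) = 12
f[8] = max(1·12, 2·9, 3·6, …, 6·2, 7·1) = 18
f[9] = max(1·18, 2·12, 3·9, …, 7·2, 8·1) = 27
f[10] = max(1·27, 2·18, 3·12, …, 8·2, 9·1) = 36
f[11] = max(1·36, 2·27, 3·18, …, 9·2, 10·1) = 54
f[12] = max(1·54, 2·36, 3·27, …, 10·2, 11·1) = 81
f[13] = max(1·81, 2·54, 3·36, …, 11·2, 12·1) = 108
One optimal split: 3 + 3 + 3 + 2 + 2; product 3·3·3·2·2 = 108.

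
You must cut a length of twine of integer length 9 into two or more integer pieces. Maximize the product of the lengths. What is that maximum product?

Fill m[k] for k=2..9: at each k try every first piece i and multiply by the better of (k−i) uncut or m[k−i].
m[2] = 1×max(1,0) = 1×1 = 1
m[3] = max(1×2, 2×1) = 2
m[4] = max(1×3, 2×2, 3×1) = 4
m[5] = max(1×4, 2×3, 3×2, 4×1) = 6
m[6] = max(1×6, 2×4, 3×3, 4×2, 5×1) = 9
m[7] = max(1×9, 2×6, 3×4, 4×3, 5×2, 6×1) = 12
m[8] = max(1×12, 2×9, 3×6, …, 6×2, 7×1) = 18
m[9] = max(1×18, 2×12, 3×9, …, 7×2, 8×1) = 27
One optimal split: 3 + 3 + 3; product 3×3×3 = 27.

27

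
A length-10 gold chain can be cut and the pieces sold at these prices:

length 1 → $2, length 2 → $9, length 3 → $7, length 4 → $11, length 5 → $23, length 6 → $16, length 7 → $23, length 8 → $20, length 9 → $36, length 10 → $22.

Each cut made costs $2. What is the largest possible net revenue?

Build r[k] bottom-up: r[k] = max over allowed piece i of (p[i] + r[k−i]) − 2 per cut.
r[1] = 2
r[2] = max(2+2-2, 9+0) = 9
r[3] = max(2+9-2, 9+2-2, 7+0) = 9
r[4] = max(2+9-2, 9+9-2, 7+2-2, 11+0) = 16
r[5] = max(2+16-2, 9+9-2, 7+9-2, 11+2-2, 23+0) = 23
r[6] = max(2+23-2, 9+16-2, 7+9-2, 11+9-2, 23+2-2, 16+0) = 23
r[7] = max(2+23-2, 9+23-2, 7+16-2, …, 16+2-2, 23+0) = 30
r[8] = max(2+30-2, 9+23-2, 7+23-2, …, 23+2-2, 20+0) = 30
r[9] = max(2+30-2, 9+30-2, 7+23-2, …, 20+2-2, 36+0) = 37
r[10] = max(2+37-2, 9+30-2, 7+30-2, …, 36+2-2, 22+0) = 44
One optimal plan: pieces 5 + 5 (1 cut) → $46 − $2 = $44.

44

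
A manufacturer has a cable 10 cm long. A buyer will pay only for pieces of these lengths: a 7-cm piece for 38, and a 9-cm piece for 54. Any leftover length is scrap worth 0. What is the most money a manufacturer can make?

54

Consider every possible first cut. best[k] is the best of p[i]+best[k−i] over all sellable i≤k.
best[1] = 0
best[2] = 0
best[3] = 0
best[4] = 0
best[5] = 0
best[6] = 0
best[7] = 38
best[8] = 38
best[9] = max(38+0, 54+0) = 54
best[10] = max(38+0, 54+0) = 54
One optimal cutting: pieces 9 with 1 cm of scrap → 54.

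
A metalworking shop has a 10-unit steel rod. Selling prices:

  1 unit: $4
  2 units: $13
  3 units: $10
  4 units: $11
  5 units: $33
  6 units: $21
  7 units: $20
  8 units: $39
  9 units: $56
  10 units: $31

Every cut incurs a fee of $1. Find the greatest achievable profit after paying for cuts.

Let v[k] be the best obtainable value from length k. For each k, try every first piece i and keep the best of price[i] + v[k−i] minus the 1 cut fee when i<k.
v[1] = 4
v[2] = max(4+4-1, 13+0) = 13
v[3] = max(4+13-1, 13+4-1, 10+0) = 16
v[4] = max(4+16-1, 13+13-1, 10+4-1, 11+0) = 25
v[5] = max(4+25-1, 13+16-1, 10+13-1, 11+4-1, 33+0) = 33
v[6] = max(4+33-1, 13+25-1, 10+16-1, 11+13-1, 33+4-1, 21+0) = 37
v[7] = max(4+37-1, 13+33-1, 10+25-1, …, 21+4-1, 20+0) = 45
v[8] = max(4+45-1, 13+37-1, 10+33-1, …, 20+4-1, 39+0) = 49
v[9] = max(4+49-1, 13+45-1, 10+37-1, …, 39+4-1, 56+0) = 57
v[10] = max(4+57-1, 13+49-1, 10+45-1, …, 56+4-1, 31+0) = 65
One optimal plan: pieces 5 + 5 (1 cut) → $66 − $1 = $65.

65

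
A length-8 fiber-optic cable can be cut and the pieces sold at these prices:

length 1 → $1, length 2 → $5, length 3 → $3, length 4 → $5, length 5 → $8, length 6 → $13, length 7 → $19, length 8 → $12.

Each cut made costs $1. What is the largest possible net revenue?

Build net[k] bottom-up: net[k] = max over allowed piece i of (p[i] + net[k−i]) − 1 per cut.
net[1] = 1
net[2] = max(1+1-1, 5+0) = 5
net[3] = max(1+5-1, 5+1-1, 3+0) = 5
net[4] = max(1+5-1, 5+5-1, 3+1-1, 5+0) = 9
net[5] = max(1+9-1, 5+5-1, 3+5-1, 5+1-1, 8+0) = 9
net[6] = max(1+9-1, 5+9-1, 3+5-1, 5+5-1, 8+1-1, 13+0) = 13
net[7] = max(1+13-1, 5+9-1, 3+9-1, …, 13+1-1, 19+0) = 19
net[8] = max(1+19-1, 5+13-1, 3+9-1, …, 19+1-1, 12+0) = 19
One optimal plan: pieces 7 + 1 (1 cut) → $20 − $1 = $19.

19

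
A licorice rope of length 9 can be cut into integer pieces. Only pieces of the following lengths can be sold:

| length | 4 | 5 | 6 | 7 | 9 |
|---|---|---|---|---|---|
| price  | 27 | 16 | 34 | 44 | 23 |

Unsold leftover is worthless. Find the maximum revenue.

Let best[k] be the best obtainable value from length k. For each k, try every first piece i and keep the best of price[i] + best[k−i].
best[1] = 0
best[2] = 0
best[3] = 0
best[4] = 27
best[5] = 27
best[6] = 34
best[7] = 44
best[8] = 54  (first piece 4, then best[4]=27)
best[9] = 54
One optimal cutting: pieces 4 + 4 with 1 cm of scrap → ¢54.

54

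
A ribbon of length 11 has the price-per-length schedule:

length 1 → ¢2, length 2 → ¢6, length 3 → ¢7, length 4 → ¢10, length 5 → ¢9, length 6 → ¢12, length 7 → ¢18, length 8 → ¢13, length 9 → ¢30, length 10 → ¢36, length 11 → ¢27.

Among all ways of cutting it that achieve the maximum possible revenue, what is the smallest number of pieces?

2

Let r[k] be the best obtainable value from length k. For each k, try every first piece i and keep the best of price[i] + r[k−i].
r[1] = 2
r[2] = max(2+2, 6+0) = 6
r[3] = max(2+6, 6+2, 7+0) = 8
r[4] = max(2+8, 6+6, 7+2, 10+0) = 12
r[5] = max(2+12, 6+8, 7+6, 10+2, 9+0) = 14
r[6] = max(2+14, 6+12, 7+8, 10+6, 9+2, 12+0) = 18
r[7] = max(2+18, 6+14, 7+12, …, 12+2, 18+0) = 20
r[8] = max(2+20, 6+18, 7+14, …, 18+2, 13+0) = 24
r[9] = max(2+24, 6+20, 7+18, …, 13+2, 30+0) = 30
r[10] = max(2+30, 6+24, 7+20, …, 30+2, 36+0) = 36
r[11] = max(2+36, 6+30, 7+24, …, 36+2, 27+0) = 38
Maximum revenue is ¢38.
Now minimize piece count subject to staying optimal: for each k, pieces[k] = 1 + min over i with p[i]+r[k−i]=r[k] of pieces[k−i].
pieces[8] = 4
pieces[9] = 1
pieces[10] = 1
pieces[11] = 2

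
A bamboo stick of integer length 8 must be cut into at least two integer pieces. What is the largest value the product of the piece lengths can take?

Define f[k] = max over 1≤i<k of i · max(k−i, f[k−i]); the inner max lets the remainder stay uncut if that's better.
f[2] = 1×max(1,0) = 1×1 = 1
f[3] = 1×max(2,1) = 1×2 = 2
f[4] = 2×max(2,1) = 2×2 = 4
f[5] = 2×max(3,2) = 2×3 = 6
f[6] = 3×max(3,2) = 3×3 = 9
f[7] = 2×max(5,6) = 2×6 = 12
f[8] = 2×max(6,9) = 2×9 = 18
One optimal split: 3 + 3 + 2; product 3×3×2 = 18.

18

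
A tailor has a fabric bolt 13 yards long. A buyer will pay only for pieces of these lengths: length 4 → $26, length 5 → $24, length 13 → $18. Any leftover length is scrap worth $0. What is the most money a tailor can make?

78

Let r[k] be the best obtainable value from length k. For each k, try every first piece i and keep the best of price[i] + r[k−i].
r[1] = 0
r[2] = 0
r[3] = 0
r[4] = 26
r[5] = 26
r[6] = 26
r[7] = 26
r[8] = 52  (first piece 4, then r[4]=26)
r[9] = 52
r[10] = 52
r[11] = 52
r[12] = 78  (first piece 4, then r[8]=52)
r[13] = 78
One optimal cutting: pieces 4 + 4 + 4 with 1 yard of scrap → $78.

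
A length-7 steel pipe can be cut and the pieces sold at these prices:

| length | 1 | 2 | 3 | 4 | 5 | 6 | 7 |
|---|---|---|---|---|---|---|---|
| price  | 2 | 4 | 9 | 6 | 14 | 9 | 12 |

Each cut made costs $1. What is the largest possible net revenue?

Build r[k] bottom-up: r[k] = max over allowed piece i of (p[i] + r[k−i]) − 1 per cut.
r[1] = 2
r[2] = 4
r[3] = 9
r[4] = 10  (first piece 1, then r[3]=9)
r[5] = 14
r[6] = 17  (first piece 3, then r[3]=9)
r[7] = 18  (first piece 1, then r[6]=17)
One optimal plan: pieces 3 + 3 + 1 (2 cuts) → $20 − $2 = $18.

18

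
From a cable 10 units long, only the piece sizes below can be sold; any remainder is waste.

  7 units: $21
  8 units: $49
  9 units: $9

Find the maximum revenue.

49

Let best[k] be the best obtainable value from length k. For each k, try every first piece i and keep the best of price[i] + best[k−i].
best[1] = 0
best[2] = 0
best[3] = 0
best[4] = 0
best[5] = 0
best[6] = 0
best[7] = 21
best[8] = 49
best[9] = 49
best[10] = 49
One optimal cutting: pieces 8 with 2 units of scrap → $49.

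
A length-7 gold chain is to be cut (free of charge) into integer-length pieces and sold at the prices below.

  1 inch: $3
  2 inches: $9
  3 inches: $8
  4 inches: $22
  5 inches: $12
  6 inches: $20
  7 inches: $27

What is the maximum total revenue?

34

Consider every possible first cut. R[k] is the best of p[i]+R[k−i] over all sellable i≤k.
R[1] = 3
R[2] = max(3+3, 9+0) = 9
R[3] = max(3+9, 9+3, 8+0) = 12
R[4] = max(3+12, 9+9, 8+3, 22+0) = 22
R[5] = max(3+22, 9+12, 8+9, 22+3, 12+0) = 25
R[6] = max(3+25, 9+22, 8+12, 22+9, 12+3, 20+0) = 31
R[7] = max(3+31, 9+25, 8+22, …, 20+3, 27+0) = 34
One optimal cutting: 4 + 2 + 1 → $22 + $9 + $3 = $34.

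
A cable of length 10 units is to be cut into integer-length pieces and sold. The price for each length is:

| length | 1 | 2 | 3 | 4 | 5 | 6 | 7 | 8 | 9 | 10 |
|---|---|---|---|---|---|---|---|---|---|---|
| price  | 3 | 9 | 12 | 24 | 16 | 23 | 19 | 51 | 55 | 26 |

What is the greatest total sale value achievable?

60

Build r[k] bottom-up: r[k] = max over allowed piece i of (p[i] + r[k−i]).
r[1] = 3
r[2] = max(3+3, 9+0) = 9
r[3] = max(3+9, 9+3, 12+0) = 12
r[4] = max(3+12, 9+9, 12+3, 24+0) = 24
r[5] = max(3+24, 9+12, 12+9, 24+3, 16+0) = 27
r[6] = max(3+27, 9+24, 12+12, 24+9, 16+3, 23+0) = 33
r[7] = max(3+33, 9+27, 12+24, …, 23+3, 19+0) = 36
r[8] = max(3+36, 9+33, 12+27, …, 19+3, 51+0) = 51
r[9] = max(3+51, 9+36, 12+33, …, 51+3, 55+0) = 55
r[10] = max(3+55, 9+51, 12+36, …, 55+3, 26+0) = 60
One optimal cutting: 8 + 2 → €51 + €9 = €60.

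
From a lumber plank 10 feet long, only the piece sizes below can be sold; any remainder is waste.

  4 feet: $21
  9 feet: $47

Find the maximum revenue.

47

Let f[k] be the best obtainable value from length k. For each k, try every first piece i and keep the best of price[i] + f[k−i].
f[1] = 0
f[2] = 0
f[3] = 0
f[4] = 21
f[5] = 21
f[6] = 21
f[7] = 21
f[8] = 42  (first piece 4, then f[4]=21)
f[9] = max(21+21, 47+0) = 47
f[10] = max(21+21, 47+0) = 47
One optimal cutting: pieces 9 with 1 foot of scrap → $47.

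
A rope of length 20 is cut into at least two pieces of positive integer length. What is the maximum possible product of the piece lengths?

Define m[k] = max over 1≤i<k of i · max(k−i, m[k−i]); the inner max lets the remainder stay uncut if that's better.
m[2] = 1×max(1,0) = 1×1 = 1
m[3] = max(1×2, 2×1) = 2
m[4] = max(1×3, 2×2, 3×1) = 4
m[5] = max(1×4, 2×3, 3×2, 4×1) = 6
m[6] = max(1×6, 2×4, 3×3, 4×2, 5×1) = 9
m[7] = max(1×9, 2×6, 3×4, 4×3, 5×2, 6×1) = 12
m[8] = max(1×12, 2×9, 3×6, …, 6×2, 7×1) = 18
m[9] = max(1×18, 2×12, 3×9, …, 7×2, 8×1) = 27
m[10] = max(1×27, 2×18, 3×12, …, 8×2, 9×1) = 36
m[11] = max(1×36, 2×27, 3×18, …, 9×2, 10×1) = 54
m[12] = max(1×54, 2×36, 3×27, …, 10×2, 11×1) = 81
m[13] = max(1×81, 2×54, 3×36, …, 11×2, 12×1) = 108
m[14] = max(1×108, 2×81, 3×54, …, 12×2, 13×1) = 162
m[15] = max(1×162, 2×108, 3×81, …, 13×2, 14×1) = 243
m[16] = max(1×243, 2×162, 3×108, …, 14×2, 15×1) = 324
m[17] = max(1×324, 2×243, 3×162, …, 15×2, 16×1) = 486
m[18] = max(1×486, 2×324, 3×243, …, 16×2, 17×1) = 729
m[19] = max(1×729, 2×486, 3×324, …, 17×2, 18×1) = 972
m[20] = max(1×972, 2×729, 3×486, …, 18×2, 19×1) = 1458
One optimal split: 3 + 3 + 3 + 3 + 3 + 3 + 2; product 3×3×3×3×3×3×2 = 1458.

1458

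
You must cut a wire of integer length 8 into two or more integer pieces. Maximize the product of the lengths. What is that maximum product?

18

Let g[k] be the best product for length k (with at least one cut). For each first piece i, the rest contributes max(k−i, g[k−i]).
g[2] = 1·max(1,0) = 1·1 = 1
g[3] = 1·max(2,1) = 1·2 = 2
g[4] = 2·max(2,1) = 2·2 = 4
g[5] = 2·max(3,2) = 2·3 = 6
g[6] = 3·max(3,2) = 3·3 = 9
g[7] = 2·max(5,6) = 2·6 = 12
g[8] = 2·max(6,9) = 2·9 = 18
One optimal split: 3 + 3 + 2; product 3·3·2 = 18.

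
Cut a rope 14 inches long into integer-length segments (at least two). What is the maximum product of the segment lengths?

Let prod[k] be the best product for length k (with at least one cut). For each first piece i, the rest contributes max(k−i, prod[k−i]).
Small cases: prod[2]=1, prod[3]=2, prod[4]=4, prod[5]=6, prod[6]=9, prod[7]=12.
prod[8] = 2×max(6,9) = 2×9 = 18
prod[9] = 3×max(6,9) = 3×9 = 27
prod[10] = 2×max(8,18) = 2×18 = 36
prod[11] = 2×max(9,27) = 2×27 = 54
prod[12] = 3×max(9,27) = 3×27 = 81
prod[13] = 2×max(11,54) = 2×54 = 108
prod[14] = 2×max(12,81) = 2×81 = 162
One optimal split: 3 + 3 + 3 + 3 + 2; product 3×3×3×3×2 = 162.

162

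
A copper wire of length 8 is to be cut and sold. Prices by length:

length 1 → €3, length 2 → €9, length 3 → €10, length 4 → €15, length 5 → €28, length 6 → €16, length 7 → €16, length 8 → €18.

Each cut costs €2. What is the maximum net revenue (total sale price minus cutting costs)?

Build v[k] bottom-up: v[k] = max over allowed piece i of (p[i] + v[k−i]) − 2 per cut.
v[1] = 3
v[2] = max(3+3-2, 9+0) = 9
v[3] = max(3+9-2, 9+3-2, 10+0) = 10
v[4] = max(3+10-2, 9+9-2, 10+3-2, 15+0) = 16
v[5] = max(3+16-2, 9+10-2, 10+9-2, 15+3-2, 28+0) = 28
v[6] = max(3+28-2, 9+16-2, 10+10-2, 15+9-2, 28+3-2, 16+0) = 29
v[7] = max(3+29-2, 9+28-2, 10+16-2, …, 16+3-2, 16+0) = 35
v[8] = max(3+35-2, 9+29-2, 10+28-2, …, 16+3-2, 18+0) = 36
One optimal plan: pieces 5 + 2 + 1 (2 cuts) → €40 − €4 = €36.

36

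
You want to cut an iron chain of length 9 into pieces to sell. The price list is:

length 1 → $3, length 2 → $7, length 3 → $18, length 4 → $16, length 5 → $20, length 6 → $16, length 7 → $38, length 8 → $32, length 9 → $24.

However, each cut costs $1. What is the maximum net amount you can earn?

Consider every possible first cut. v[k] is the best of p[i]+v[k−i] over all sellable i≤k, charging 1 whenever i<k.
v[1] = 3
v[2] = 7
v[3] = 18
v[4] = 20  (first piece 1, then v[3]=18)
v[5] = 24  (first piece 2, then v[3]=18)
v[6] = 35  (first piece 3, then v[3]=18)
v[7] = 38
v[8] = 41  (first piece 2, then v[6]=35)
v[9] = 52  (first piece 3, then v[6]=35)
One optimal plan: pieces 3 + 3 + 3 (2 cuts) → $54 − $2 = $52.

52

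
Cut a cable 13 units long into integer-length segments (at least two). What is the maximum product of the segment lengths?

Define g[k] = max over 1≤i<k of i · max(k−i, g[k−i]); the inner max lets the remainder stay uncut if that's better.
g[2] = 1·max(1,0) = 1·1 = 1
g[3] = 1·max(2,1) = 1·2 = 2
g[4] = 2·max(2,1) = 2·2 = 4
g[5] = 2·max(3,2) = 2·3 = 6
g[6] = 3·max(3,2) = 3·3 = 9
g[7] = 2·max(5,6) = 2·6 = 12
g[8] = 2·max(6,9) = 2·9 = 18
g[9] = 3·max(6,9) = 3·9 = 27
g[10] = 2·max(8,18) = 2·18 = 36
g[11] = 2·max(9,27) = 2·27 = 54
g[12] = 3·max(9,27) = 3·27 = 81
g[13] = 2·max(11,54) = 2·54 = 108
One optimal split: 3 + 3 + 3 + 2 + 2; product 3·3·3·2·2 = 108.

108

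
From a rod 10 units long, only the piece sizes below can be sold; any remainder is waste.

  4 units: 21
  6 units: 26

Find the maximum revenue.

47

Let f[k] be the best obtainable value from length k. For each k, try every first piece i and keep the best of price[i] + f[k−i].
f[1] = 0
f[2] = 0
f[3] = 0
f[4] = 21
f[5] = 21
f[6] = 26
f[7] = 26
f[8] = 42  (first piece 4, then f[4]=21)
f[9] = 42
f[10] = 47  (first piece 4, then f[6]=26)
One optimal cutting: 6 + 4 → 47.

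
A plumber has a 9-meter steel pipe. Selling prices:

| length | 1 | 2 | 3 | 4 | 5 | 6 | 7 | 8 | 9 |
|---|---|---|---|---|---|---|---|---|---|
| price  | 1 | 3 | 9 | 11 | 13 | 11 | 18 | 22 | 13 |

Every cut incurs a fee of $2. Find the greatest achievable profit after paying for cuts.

23

Consider every possible first cut. r[k] is the best of p[i]+r[k−i] over all sellable i≤k, charging 2 whenever i<k.
r[1] = 1
r[2] = 3
r[3] = 9
r[4] = 11
r[5] = 13
r[6] = 16  (first piece 3, then r[3]=9)
r[7] = 18  (first piece 3, then r[4]=11)
r[8] = 22
r[9] = 23  (first piece 3, then r[6]=16)
One optimal plan: pieces 3 + 3 + 3 (2 cuts) → $27 − $4 = $23.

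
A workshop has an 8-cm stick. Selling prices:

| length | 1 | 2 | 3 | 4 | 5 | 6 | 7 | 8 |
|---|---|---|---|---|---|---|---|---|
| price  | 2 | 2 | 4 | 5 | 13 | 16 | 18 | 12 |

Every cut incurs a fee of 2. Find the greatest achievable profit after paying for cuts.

18

Let v[k] be the best obtainable value from length k. For each k, try every first piece i and keep the best of price[i] + v[k−i] minus the 2 cut fee when i<k.
v[1] = 2
v[2] = 2  (first piece 1, then v[1]=2)
v[3] = 4
v[4] = 5
v[5] = 13
v[6] = 16
v[7] = 18
v[8] = 18  (first piece 1, then v[7]=18)
One optimal plan: pieces 7 + 1 (1 cut) → 20 − 2 = 18.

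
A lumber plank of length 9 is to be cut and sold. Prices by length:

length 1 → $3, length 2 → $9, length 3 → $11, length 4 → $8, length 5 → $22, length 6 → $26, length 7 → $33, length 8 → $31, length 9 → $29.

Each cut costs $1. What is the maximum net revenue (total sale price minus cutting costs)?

Let net[k] be the best obtainable value from length k. For each k, try every first piece i and keep the best of price[i] + net[k−i] minus the 1 cut fee when i<k.
net[1] = 3
net[2] = 9
net[3] = 11  (first piece 1, then net[2]=9)
net[4] = 17  (first piece 2, then net[2]=9)
net[5] = 22
net[6] = 26
net[7] = 33
net[8] = 35  (first piece 1, then net[7]=33)
net[9] = 41  (first piece 2, then net[7]=33)
One optimal plan: pieces 7 + 2 (1 cut) → $42 − $1 = $41.

41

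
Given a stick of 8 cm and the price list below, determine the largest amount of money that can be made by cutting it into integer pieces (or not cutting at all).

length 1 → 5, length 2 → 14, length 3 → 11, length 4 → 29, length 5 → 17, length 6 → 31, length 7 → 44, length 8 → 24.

58

Let r[k] be the best obtainable value from length k. For each k, try every first piece i and keep the best of price[i] + r[k−i].
r[1] = 5
r[2] = 14
r[3] = 19  (first piece 1, then r[2]=14)
r[4] = 29
r[5] = 34  (first piece 1, then r[4]=29)
r[6] = 43  (first piece 2, then r[4]=29)
r[7] = 48  (first piece 1, then r[6]=43)
r[8] = 58  (first piece 4, then r[4]=29)
One optimal cutting: 4 + 4 → 29 + 29 = 58.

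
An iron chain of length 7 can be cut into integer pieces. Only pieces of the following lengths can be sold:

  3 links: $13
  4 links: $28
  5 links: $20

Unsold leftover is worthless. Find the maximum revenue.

Let f[k] be the best obtainable value from length k. For each k, try every first piece i and keep the best of price[i] + f[k−i].
f[1] = 0
f[2] = 0
f[3] = 13
f[4] = 28
f[5] = 28
f[6] = 28
f[7] = 41  (first piece 3, then f[4]=28)
One optimal cutting: 4 + 3 → $41.

41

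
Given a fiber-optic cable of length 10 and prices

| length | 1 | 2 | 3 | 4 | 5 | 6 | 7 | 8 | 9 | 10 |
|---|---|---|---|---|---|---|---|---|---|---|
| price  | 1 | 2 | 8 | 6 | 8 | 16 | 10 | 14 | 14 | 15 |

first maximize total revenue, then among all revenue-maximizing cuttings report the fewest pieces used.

3

Let r[k] be the best obtainable value from length k. For each k, try every first piece i and keep the best of price[i] + r[k−i].
r[1] = 1
r[2] = 2  (first piece 1, then r[1]=1)
r[3] = 8
r[4] = 9  (first piece 1, then r[3]=8)
r[5] = 10  (first piece 1, then r[4]=9)
r[6] = 16  (first piece 3, then r[3]=8)
r[7] = 17  (first piece 1, then r[6]=16)
r[8] = 18  (first piece 1, then r[7]=17)
r[9] = 24  (first piece 3, then r[6]=16)
r[10] = 25  (first piece 1, then r[9]=24)
Maximum revenue is $25.
Now minimize piece count subject to staying optimal: for each k, pieces[k] = 1 + min over i with p[i]+r[k−i]=r[k] of pieces[k−i].
pieces[7] = 2
pieces[8] = 2
pieces[9] = 2
pieces[10] = 3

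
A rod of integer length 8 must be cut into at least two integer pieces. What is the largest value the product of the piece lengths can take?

18

Fill prod[k] for k=2..8: at each k try every first piece i and multiply by the better of (k−i) uncut or prod[k−i].
prod[2] = 1×max(1,0) = 1×1 = 1
prod[3] = 1×max(2,1) = 1×2 = 2
prod[4] = 2×max(2,1) = 2×2 = 4
prod[5] = 2×max(3,2) = 2×3 = 6
prod[6] = 3×max(3,2) = 3×3 = 9
prod[7] = 2×max(5,6) = 2×6 = 12
prod[8] = 2×max(6,9) = 2×9 = 18
One optimal split: 3 + 3 + 2; product 3×3×2 = 18.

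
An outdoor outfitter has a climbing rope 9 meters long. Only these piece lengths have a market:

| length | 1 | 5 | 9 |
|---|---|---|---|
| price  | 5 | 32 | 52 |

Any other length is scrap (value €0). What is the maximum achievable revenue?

52

Consider every possible first cut. best[k] is the best of p[i]+best[k−i] over all sellable i≤k.
best[1] = 5
best[2] = 10  (first piece 1, then best[1]=5)
best[3] = 15  (first piece 1, then best[2]=10)
best[4] = 20  (first piece 1, then best[3]=15)
best[5] = max(5+20, 32+0) = 32
best[6] = max(5+32, 32+5) = 37
best[7] = max(5+37, 32+10) = 42
best[8] = max(5+42, 32+15) = 47
best[9] = max(5+47, 32+20, 52+0) = 52
One optimal cutting: 5 + 1 + 1 + 1 + 1 → €52.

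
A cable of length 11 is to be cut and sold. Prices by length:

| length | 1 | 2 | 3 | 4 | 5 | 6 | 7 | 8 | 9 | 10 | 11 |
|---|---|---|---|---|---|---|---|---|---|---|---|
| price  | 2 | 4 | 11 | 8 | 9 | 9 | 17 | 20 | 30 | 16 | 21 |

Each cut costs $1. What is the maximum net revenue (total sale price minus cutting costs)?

Consider every possible first cut. v[k] is the best of p[i]+v[k−i] over all sellable i≤k, charging 1 whenever i<k.
v[1] = 2
v[2] = max(2+2-1, 4+0) = 4
v[3] = max(2+4-1, 4+2-1, 11+0) = 11
v[4] = max(2+11-1, 4+4-1, 11+2-1, 8+0) = 12
v[5] = max(2+12-1, 4+11-1, 11+4-1, 8+2-1, 9+0) = 14
v[6] = max(2+14-1, 4+12-1, 11+11-1, 8+4-1, 9+2-1, 9+0) = 21
v[7] = max(2+21-1, 4+14-1, 11+12-1, …, 9+2-1, 17+0) = 22
v[8] = max(2+22-1, 4+21-1, 11+14-1, …, 17+2-1, 20+0) = 24
v[9] = max(2+24-1, 4+22-1, 11+21-1, …, 20+2-1, 30+0) = 31
v[10] = max(2+31-1, 4+24-1, 11+22-1, …, 30+2-1, 16+0) = 32
v[11] = max(2+32-1, 4+31-1, 11+24-1, …, 16+2-1, 21+0) = 34
One optimal plan: pieces 3 + 3 + 3 + 2 (3 cuts) → $37 − $3 = $34.

34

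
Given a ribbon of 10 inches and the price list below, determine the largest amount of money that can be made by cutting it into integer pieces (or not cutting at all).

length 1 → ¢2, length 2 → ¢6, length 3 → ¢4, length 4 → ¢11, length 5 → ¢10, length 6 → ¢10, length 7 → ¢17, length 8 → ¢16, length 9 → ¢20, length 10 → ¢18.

30

Build r[k] bottom-up: r[k] = max over allowed piece i of (p[i] + r[k−i]).
r[1] = 2
r[2] = 6
r[3] = 8  (first piece 1, then r[2]=6)
r[4] = 12  (first piece 2, then r[2]=6)
r[5] = 14  (first piece 1, then r[4]=12)
r[6] = 18  (first piece 2, then r[4]=12)
r[7] = 20  (first piece 1, then r[6]=18)
r[8] = 24  (first piece 2, then r[6]=18)
r[9] = 26  (first piece 1, then r[8]=24)
r[10] = 30  (first piece 2, then r[8]=24)
One optimal cutting: 2 + 2 + 2 + 2 + 2 → ¢6 + ¢6 + ¢6 + ¢6 + ¢6 = ¢30.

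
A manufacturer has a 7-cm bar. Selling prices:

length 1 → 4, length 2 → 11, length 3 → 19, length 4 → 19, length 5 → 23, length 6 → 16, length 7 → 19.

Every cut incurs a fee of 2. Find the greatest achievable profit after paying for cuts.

Consider every possible first cut. net[k] is the best of p[i]+net[k−i] over all sellable i≤k, charging 2 whenever i<k.
net[1] = 4
net[2] = 11
net[3] = 19
net[4] = 21  (first piece 1, then net[3]=19)
net[5] = 28  (first piece 2, then net[3]=19)
net[6] = 36  (first piece 3, then net[3]=19)
net[7] = 38  (first piece 1, then net[6]=36)
One optimal plan: pieces 3 + 3 + 1 (2 cuts) → 42 − 4 = 38.

38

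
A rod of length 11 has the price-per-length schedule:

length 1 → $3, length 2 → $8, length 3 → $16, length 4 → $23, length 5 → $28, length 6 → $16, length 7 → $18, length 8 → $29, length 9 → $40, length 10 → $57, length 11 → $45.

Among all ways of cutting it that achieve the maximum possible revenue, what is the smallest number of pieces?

Let r[k] be the best obtainable value from length k. For each k, try every first piece i and keep the best of price[i] + r[k−i].
r[1] = 3
r[2] = max(3+3, 8+0) = 8
r[3] = max(3+8, 8+3, 16+0) = 16
r[4] = max(3+16, 8+8, 16+3, 23+0) = 23
r[5] = max(3+23, 8+16, 16+8, 23+3, 28+0) = 28
r[6] = max(3+28, 8+23, 16+16, 23+8, 28+3, 16+0) = 32
r[7] = max(3+32, 8+28, 16+23, …, 16+3, 18+0) = 39
r[8] = max(3+39, 8+32, 16+28, …, 18+3, 29+0) = 46
r[9] = max(3+46, 8+39, 16+32, …, 29+3, 40+0) = 51
r[10] = max(3+51, 8+46, 16+39, …, 40+3, 57+0) = 57
r[11] = max(3+57, 8+51, 16+46, …, 57+3, 45+0) = 62
Maximum revenue is $62.
Now minimize piece count subject to staying optimal: for each k, pieces[k] = 1 + min over i with p[i]+r[k−i]=r[k] of pieces[k−i].
pieces[8] = 2
pieces[9] = 2
pieces[10] = 1
pieces[11] = 3

3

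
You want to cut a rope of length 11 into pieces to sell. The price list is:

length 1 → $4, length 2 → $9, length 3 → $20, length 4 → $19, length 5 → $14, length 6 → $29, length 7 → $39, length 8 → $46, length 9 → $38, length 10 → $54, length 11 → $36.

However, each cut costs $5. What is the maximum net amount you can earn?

Let v[k] be the best obtainable value from length k. For each k, try every first piece i and keep the best of price[i] + v[k−i] minus the 5 cut fee when i<k.
v[1] = 4
v[2] = max(4+4-5, 9+0) = 9
v[3] = max(4+9-5, 9+4-5, 20+0) = 20
v[4] = max(4+20-5, 9+9-5, 20+4-5, 19+0) = 19
v[5] = max(4+19-5, 9+20-5, 20+9-5, 19+4-5, 14+0) = 24
v[6] = max(4+24-5, 9+19-5, 20+20-5, 19+9-5, 14+4-5, 29+0) = 35
v[7] = max(4+35-5, 9+24-5, 20+19-5, …, 29+4-5, 39+0) = 39
v[8] = max(4+39-5, 9+35-5, 20+24-5, …, 39+4-5, 46+0) = 46
v[9] = max(4+46-5, 9+39-5, 20+35-5, …, 46+4-5, 38+0) = 50
v[10] = max(4+50-5, 9+46-5, 20+39-5, …, 38+4-5, 54+0) = 54
v[11] = max(4+54-5, 9+50-5, 20+46-5, …, 54+4-5, 36+0) = 61
One optimal plan: pieces 8 + 3 (1 cut) → $66 − $5 = $61.

61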